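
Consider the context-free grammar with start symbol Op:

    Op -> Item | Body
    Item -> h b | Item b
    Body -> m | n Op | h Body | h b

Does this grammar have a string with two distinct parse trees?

Ambiguous

Witness: h b

Derivation 1: Op ⇒ Item ⇒ h b
Derivation 2: Op ⇒ Body ⇒ h b

Two distinct leftmost derivations for the same string.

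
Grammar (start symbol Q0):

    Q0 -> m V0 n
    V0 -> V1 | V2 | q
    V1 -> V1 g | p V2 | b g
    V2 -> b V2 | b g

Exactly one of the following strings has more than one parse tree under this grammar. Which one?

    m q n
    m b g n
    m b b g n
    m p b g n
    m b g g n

m b g n

m q n: 1 tree
m b g n: 2 trees
m b b g n: 1 tree
m p b g n: 1 tree
m b g g n: 1 tree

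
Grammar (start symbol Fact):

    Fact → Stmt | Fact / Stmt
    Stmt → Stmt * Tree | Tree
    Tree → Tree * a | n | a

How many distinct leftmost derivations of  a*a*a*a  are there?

Parse trees for a*a*a*a:
  [Fact [Stmt [Stmt [Tree a]] * [Tree [Tree [Tree a] * a] * a]]]
  [Fact [Stmt [Stmt [Stmt [Tree a]] * [Tree a]] * [Tree [Tree a] * a]]]
  [Fact [Stmt [Stmt [Tree [Tree a] * a]] * [Tree [Tree a] * a]]]
  [Fact [Stmt [Stmt [Stmt [Tree a]] * [Tree [Tree a] * a]] * [Tree a]]]
  [Fact [Stmt [Stmt [Stmt [Stmt [Tree a]] * [Tree a]] * [Tree a]] * [Tree a]]]
  [Fact [Stmt [Stmt [Stmt [Tree [Tree a] * a]] * [Tree a]] * [Tree a]]]
  [Fact [Stmt [Stmt [Tree [Tree [Tree a] * a] * a]] * [Tree a]]]
  [Fact [Stmt [Tree [Tree [Tree [Tree a] * a] * a] * a]]]

8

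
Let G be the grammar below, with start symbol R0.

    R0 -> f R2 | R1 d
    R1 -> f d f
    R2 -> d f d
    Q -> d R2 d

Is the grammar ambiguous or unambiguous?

Witness: f d f d

Derivation 1: R0 ⇒ f R2 ⇒ f d f d
Derivation 2: R0 ⇒ R1 d ⇒ f d f d

Two distinct leftmost derivations for the same string.

Ambiguous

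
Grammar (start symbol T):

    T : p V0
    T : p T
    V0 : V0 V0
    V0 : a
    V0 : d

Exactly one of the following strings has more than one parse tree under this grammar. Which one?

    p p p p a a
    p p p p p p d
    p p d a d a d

p p p p a a: 1 tree
p p p p p p d: 1 tree
p p d a d a d: 14 trees

p p d a d a d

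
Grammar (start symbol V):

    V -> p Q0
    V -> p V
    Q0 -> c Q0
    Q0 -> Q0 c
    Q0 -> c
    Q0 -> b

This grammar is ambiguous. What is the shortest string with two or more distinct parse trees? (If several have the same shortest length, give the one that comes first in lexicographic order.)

length 2: no string has ≥2 trees
length 3: p c c has 2 parse trees

Two derivations of p c c:
  V ⇒ p Q0 ⇒ p c Q0 ⇒ p c c
  V ⇒ p Q0 ⇒ p Q0 c ⇒ p c c

p c c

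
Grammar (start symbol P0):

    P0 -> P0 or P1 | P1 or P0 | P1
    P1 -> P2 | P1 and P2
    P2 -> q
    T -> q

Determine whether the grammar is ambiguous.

Witness: q or q

Derivation 1: P0 ⇒ P0 or P1 ⇒ P1 or P1 ⇒ P2 or P1 ⇒ q or P1 ⇒ q or P2 ⇒ q or q
Derivation 2: P0 ⇒ P1 or P0 ⇒ P2 or P0 ⇒ q or P0 ⇒ q or P1 ⇒ q or P2 ⇒ q or q

Two distinct leftmost derivations for the same string.

Ambiguous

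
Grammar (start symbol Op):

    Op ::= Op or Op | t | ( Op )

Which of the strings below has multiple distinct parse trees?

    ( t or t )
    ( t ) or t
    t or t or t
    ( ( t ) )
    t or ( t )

( t or t ): 1 tree
( t ) or t: 1 tree
t or t or t: 2 trees
( ( t ) ): 1 tree
t or ( t ): 1 tree

t or t or t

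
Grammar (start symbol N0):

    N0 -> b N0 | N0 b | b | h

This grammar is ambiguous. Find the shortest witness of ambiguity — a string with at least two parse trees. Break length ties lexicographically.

length 1: no string has ≥2 trees
length 2: b b has 2 parse trees

Two derivations of b b:
  N0 ⇒ b N0 ⇒ b b
  N0 ⇒ N0 b ⇒ b b

b b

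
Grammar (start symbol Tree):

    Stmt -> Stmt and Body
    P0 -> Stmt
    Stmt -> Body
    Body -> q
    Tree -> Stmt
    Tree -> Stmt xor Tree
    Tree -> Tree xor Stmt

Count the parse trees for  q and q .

Parse trees for q and q:
  [Tree [Stmt [Stmt [Body q]] and [Body q]]]

1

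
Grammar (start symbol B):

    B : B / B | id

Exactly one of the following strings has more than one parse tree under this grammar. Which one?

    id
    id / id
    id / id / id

id / id / id

id: 1 tree
id / id: 1 tree
id / id / id: 2 trees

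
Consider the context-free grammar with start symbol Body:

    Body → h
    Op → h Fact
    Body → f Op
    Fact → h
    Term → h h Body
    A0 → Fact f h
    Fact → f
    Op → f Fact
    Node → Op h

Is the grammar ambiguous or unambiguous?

Unambiguous

(Term, A0, Node are unreachable from Body, so their rules don't affect L(Body).) Each reachable nonterminal has at most one production per leading terminal, and all productions are right-linear; the derivation is determined token-by-token.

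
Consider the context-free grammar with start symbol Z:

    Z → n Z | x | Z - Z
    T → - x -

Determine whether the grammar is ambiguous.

Ambiguous

Witness: n x - x

Derivation 1: Z ⇒ n Z ⇒ n Z - Z ⇒ n x - Z ⇒ n x - x
Derivation 2: Z ⇒ Z - Z ⇒ n Z - Z ⇒ n x - Z ⇒ n x - x

Two distinct leftmost derivations for the same string.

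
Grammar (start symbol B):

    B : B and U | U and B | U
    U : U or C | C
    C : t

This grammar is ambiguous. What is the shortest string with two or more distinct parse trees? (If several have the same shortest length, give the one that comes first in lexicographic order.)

t and t

length 1: no string has ≥2 trees
length 3: t and t has 2 parse trees

Two derivations of t and t:
  B ⇒ B and U ⇒ U and U ⇒ C and U ⇒ t and U ⇒ t and C ⇒ t and t
  B ⇒ U and B ⇒ C and B ⇒ t and B ⇒ t and U ⇒ t and C ⇒ t and t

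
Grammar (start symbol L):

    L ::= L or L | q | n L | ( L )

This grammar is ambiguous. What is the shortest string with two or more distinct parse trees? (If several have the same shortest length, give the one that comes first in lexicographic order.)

length 1: no string has ≥2 trees
length 2: no string has ≥2 trees
length 3: no string has ≥2 trees
length 4: n q or q has 2 parse trees

Two derivations of n q or q:
  L ⇒ L or L ⇒ n L or L ⇒ n q or L ⇒ n q or q
  L ⇒ n L ⇒ n L or L ⇒ n q or L ⇒ n q or q

n q or q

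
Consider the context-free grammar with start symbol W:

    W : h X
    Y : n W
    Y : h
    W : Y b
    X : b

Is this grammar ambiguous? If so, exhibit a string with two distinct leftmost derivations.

Ambiguous

Witness: h b

Derivation 1: W ⇒ h X ⇒ h b
Derivation 2: W ⇒ Y b ⇒ h b

Two distinct leftmost derivations for the same string.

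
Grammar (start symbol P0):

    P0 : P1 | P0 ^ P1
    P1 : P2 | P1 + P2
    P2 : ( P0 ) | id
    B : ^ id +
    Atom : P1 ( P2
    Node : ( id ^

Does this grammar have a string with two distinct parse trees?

Unambiguous

(B, Atom, Node are unreachable from P0, so their rules don't affect L(P0).) The grammar is stratified — P0 handles '^' (left-recursive), P1 handles '+', P2 atoms. Each operator has a fixed associativity and precedence level, so every string has one parse.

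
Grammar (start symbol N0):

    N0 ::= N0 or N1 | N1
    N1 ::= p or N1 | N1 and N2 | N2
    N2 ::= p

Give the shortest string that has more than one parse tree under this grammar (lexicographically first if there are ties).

length 1: no string has ≥2 trees
length 3: p or p has 2 parse trees

Two derivations of p or p:
  N0 ⇒ N0 or N1 ⇒ N1 or N1 ⇒ N2 or N1 ⇒ p or N1 ⇒ p or N2 ⇒ p or p
  N0 ⇒ N1 ⇒ p or N1 ⇒ p or N2 ⇒ p or p

p or p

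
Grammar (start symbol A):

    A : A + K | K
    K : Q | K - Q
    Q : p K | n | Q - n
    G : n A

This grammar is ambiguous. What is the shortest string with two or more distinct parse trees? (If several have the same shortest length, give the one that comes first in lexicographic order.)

n - n

length 1: no string has ≥2 trees
length 2: no string has ≥2 trees
length 3: n - n has 2 parse trees

Two derivations of n - n:
  A ⇒ K ⇒ Q ⇒ Q - n ⇒ n - n
  A ⇒ K ⇒ K - Q ⇒ Q - Q ⇒ n - Q ⇒ n - n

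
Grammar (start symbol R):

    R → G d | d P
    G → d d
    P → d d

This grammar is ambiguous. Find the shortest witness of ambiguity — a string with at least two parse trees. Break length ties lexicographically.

d d d

length 3: d d d has 2 parse trees

Two derivations of d d d:
  R ⇒ G d ⇒ d d d
  R ⇒ d P ⇒ d d d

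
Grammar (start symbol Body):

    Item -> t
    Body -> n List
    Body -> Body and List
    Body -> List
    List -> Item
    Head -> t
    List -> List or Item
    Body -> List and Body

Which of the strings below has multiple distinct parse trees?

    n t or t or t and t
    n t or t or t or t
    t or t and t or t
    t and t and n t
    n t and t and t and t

n t or t or t and t: 1 tree
n t or t or t or t: 1 tree
t or t and t or t: 2 trees
t and t and n t: 1 tree
n t and t and t and t: 1 tree

t or t and t or t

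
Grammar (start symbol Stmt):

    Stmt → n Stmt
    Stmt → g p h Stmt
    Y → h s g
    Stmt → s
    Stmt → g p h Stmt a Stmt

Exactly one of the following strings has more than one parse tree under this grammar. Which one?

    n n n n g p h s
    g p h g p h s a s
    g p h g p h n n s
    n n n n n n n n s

g p h g p h s a s

n n n n g p h s: 1 tree
g p h g p h s a s: 2 trees
g p h g p h n n s: 1 tree
n n n n n n n n s: 1 tree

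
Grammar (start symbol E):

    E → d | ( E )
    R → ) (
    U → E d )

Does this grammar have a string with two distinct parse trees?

Unambiguous

Only E is reachable from E; ignoring the rest: Each string is a nest of matched brackets around a single atom. An opening bracket forces the recursive rule; an atom forces the base rule.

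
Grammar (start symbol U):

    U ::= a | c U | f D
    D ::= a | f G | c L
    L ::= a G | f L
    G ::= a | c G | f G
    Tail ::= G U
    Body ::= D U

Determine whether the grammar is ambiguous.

Only U, D, L, G are reachable from U; ignoring the rest: The reachable rules are right-linear with at most one rule per (nonterminal, next-terminal) pair. Each input token forces the next rule, so parsing is deterministic.

Unambiguous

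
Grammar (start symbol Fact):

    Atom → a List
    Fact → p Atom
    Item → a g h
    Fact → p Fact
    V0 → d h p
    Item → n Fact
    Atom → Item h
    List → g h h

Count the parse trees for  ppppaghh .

Parse trees for ppppaghh:
  [Fact p [Fact p [Fact p [Fact p [Atom a [List g h h]]]]]]
  [Fact p [Fact p [Fact p [Fact p [Atom [Item a g h] h]]]]]

2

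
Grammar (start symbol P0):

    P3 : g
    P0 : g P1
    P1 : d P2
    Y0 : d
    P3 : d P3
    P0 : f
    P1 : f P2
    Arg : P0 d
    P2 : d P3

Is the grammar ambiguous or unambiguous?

Unambiguous

(Arg, Y0 are unreachable from P0, so their rules don't affect L(P0).) Each reachable nonterminal has at most one production per leading terminal, and all productions are right-linear; the derivation is determined token-by-token.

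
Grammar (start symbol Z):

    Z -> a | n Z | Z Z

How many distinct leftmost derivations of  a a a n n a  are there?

Parse trees for a a a n n a:
  [Z [Z a] [Z [Z a] [Z [Z a] [Z n [Z n [Z a]]]]]]
  [Z [Z a] [Z [Z [Z a] [Z a]] [Z n [Z n [Z a]]]]]
  [Z [Z [Z a] [Z a]] [Z [Z a] [Z n [Z n [Z a]]]]]
  [Z [Z [Z a] [Z [Z a] [Z a]]] [Z n [Z n [Z a]]]]
  [Z [Z [Z [Z a] [Z a]] [Z a]] [Z n [Z n [Z a]]]]

5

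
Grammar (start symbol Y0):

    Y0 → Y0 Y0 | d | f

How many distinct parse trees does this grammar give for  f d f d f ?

Parse trees for f d f d f (showing first 6 of 14):
  [Y0 [Y0 f] [Y0 [Y0 d] [Y0 [Y0 f] [Y0 [Y0 d] [Y0 f]]]]]
  [Y0 [Y0 f] [Y0 [Y0 d] [Y0 [Y0 [Y0 f] [Y0 d]] [Y0 f]]]]
  [Y0 [Y0 f] [Y0 [Y0 [Y0 d] [Y0 f]] [Y0 [Y0 d] [Y0 f]]]]
  [Y0 [Y0 f] [Y0 [Y0 [Y0 d] [Y0 [Y0 f] [Y0 d]]] [Y0 f]]]
  [Y0 [Y0 f] [Y0 [Y0 [Y0 [Y0 d] [Y0 f]] [Y0 d]] [Y0 f]]]
  [Y0 [Y0 [Y0 f] [Y0 d]] [Y0 [Y0 f] [Y0 [Y0 d] [Y0 f]]]]

14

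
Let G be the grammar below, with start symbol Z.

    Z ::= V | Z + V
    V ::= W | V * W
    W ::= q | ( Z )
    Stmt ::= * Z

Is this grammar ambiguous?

Unambiguous

Only Z, V, W are reachable from Z; ignoring the rest: This is a standard precedence ladder (Z over V over W), with each level left-recursive on its own operator ('+' at Z, '*' at V). That structure is LR(1), hence unambiguous.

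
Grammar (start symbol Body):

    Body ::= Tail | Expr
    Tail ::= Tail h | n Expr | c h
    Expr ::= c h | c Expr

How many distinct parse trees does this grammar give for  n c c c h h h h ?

Parse trees for n c c c h h h h:
  [Body [Tail [Tail [Tail [Tail n [Expr c [Expr c [Expr c h]]]] h] h] h]]

1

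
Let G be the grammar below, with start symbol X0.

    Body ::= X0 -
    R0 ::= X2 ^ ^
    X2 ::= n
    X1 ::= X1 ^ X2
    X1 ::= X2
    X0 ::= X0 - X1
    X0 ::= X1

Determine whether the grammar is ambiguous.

Unambiguous

Only X0, X1, X2 are reachable from X0; ignoring the rest: X0 → X0 - X1 | X1  ;  X1 → X1 ^ X2 | X2  — a left-associative chain with X2 at the bottom. Each string factors uniquely by precedence.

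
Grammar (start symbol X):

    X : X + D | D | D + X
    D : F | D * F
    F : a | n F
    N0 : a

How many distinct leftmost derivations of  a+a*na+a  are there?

Parse trees for a+a*na+a:
  [X [X [X [D [F a]]] + [D [D [F a]] * [F n [F a]]]] + [D [F a]]]
  [X [X [D [F a]] + [X [D [D [F a]] * [F n [F a]]]]] + [D [F a]]]
  [X [D [F a]] + [X [X [D [D [F a]] * [F n [F a]]]] + [D [F a]]]]
  [X [D [F a]] + [X [D [D [F a]] * [F n [F a]]] + [X [D [F a]]]]]

4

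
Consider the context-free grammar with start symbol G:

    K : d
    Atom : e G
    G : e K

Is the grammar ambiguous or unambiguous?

Unambiguous

Only G, K are reachable from G; ignoring the rest: Restricted to the reachable nonterminals, every rule has the form A → t or A → t B, and no two rules for the same A share a first terminal. The grammar encodes a DFA — one run per string.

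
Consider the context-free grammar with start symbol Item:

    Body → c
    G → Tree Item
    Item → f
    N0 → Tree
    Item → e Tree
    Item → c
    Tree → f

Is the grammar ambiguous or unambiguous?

Only Item, Tree are reachable from Item; ignoring the rest: Restricted to the reachable nonterminals, every rule has the form A → t or A → t B, and no two rules for the same A share a first terminal. The grammar encodes a DFA — one run per string.

Unambiguous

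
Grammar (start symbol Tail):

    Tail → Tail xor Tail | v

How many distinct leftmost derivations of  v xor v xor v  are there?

Parse trees for v xor v xor v:
  [Tail [Tail v] xor [Tail [Tail v] xor [Tail v]]]
  [Tail [Tail [Tail v] xor [Tail v]] xor [Tail v]]

2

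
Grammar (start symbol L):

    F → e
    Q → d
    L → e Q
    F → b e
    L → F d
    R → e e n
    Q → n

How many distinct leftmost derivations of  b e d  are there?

Parse trees for b e d:
  [L [F b e] d]

1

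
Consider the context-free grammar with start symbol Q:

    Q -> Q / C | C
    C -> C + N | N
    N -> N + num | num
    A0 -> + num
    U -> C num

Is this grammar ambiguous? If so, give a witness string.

Witness: num + num

Derivation 1: Q ⇒ C ⇒ C + N ⇒ N + N ⇒ num + N ⇒ num + num
Derivation 2: Q ⇒ C ⇒ N ⇒ N + num ⇒ num + num

Two distinct leftmost derivations for the same string.

Ambiguous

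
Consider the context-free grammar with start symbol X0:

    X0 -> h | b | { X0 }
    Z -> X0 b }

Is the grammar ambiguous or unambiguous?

Only X0 is reachable from X0; ignoring the rest: L(X0) is { openⁿ atom closeⁿ : n ≥ 0 }. The bracket depth fixes n, and the derivation is forced at every step.

Unambiguous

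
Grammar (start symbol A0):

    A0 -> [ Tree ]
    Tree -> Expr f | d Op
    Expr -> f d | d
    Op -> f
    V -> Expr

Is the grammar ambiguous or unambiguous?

Witness: [ d f ]

Derivation 1: A0 ⇒ [ Tree ] ⇒ [ Expr f ] ⇒ [ d f ]
Derivation 2: A0 ⇒ [ Tree ] ⇒ [ d Op ] ⇒ [ d f ]

Two distinct leftmost derivations for the same string.

Ambiguous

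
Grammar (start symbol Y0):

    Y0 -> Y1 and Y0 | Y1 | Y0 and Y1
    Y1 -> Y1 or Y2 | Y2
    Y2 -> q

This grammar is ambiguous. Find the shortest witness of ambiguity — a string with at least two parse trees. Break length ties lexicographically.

length 1: no string has ≥2 trees
length 3: q and q has 2 parse trees

Two derivations of q and q:
  Y0 ⇒ Y1 and Y0 ⇒ Y2 and Y0 ⇒ q and Y0 ⇒ q and Y1 ⇒ q and Y2 ⇒ q and q
  Y0 ⇒ Y0 and Y1 ⇒ Y1 and Y1 ⇒ Y2 and Y1 ⇒ q and Y1 ⇒ q and Y2 ⇒ q and q

q and q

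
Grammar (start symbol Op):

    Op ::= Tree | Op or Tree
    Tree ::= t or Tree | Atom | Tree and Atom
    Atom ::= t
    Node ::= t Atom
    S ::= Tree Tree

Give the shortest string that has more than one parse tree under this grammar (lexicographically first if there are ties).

t or t

length 1: no string has ≥2 trees
length 3: t or t has 2 parse trees

Two derivations of t or t:
  Op ⇒ Tree ⇒ t or Tree ⇒ t or Atom ⇒ t or t
  Op ⇒ Op or Tree ⇒ Tree or Tree ⇒ Atom or Tree ⇒ t or Tree ⇒ t or Atom ⇒ t or t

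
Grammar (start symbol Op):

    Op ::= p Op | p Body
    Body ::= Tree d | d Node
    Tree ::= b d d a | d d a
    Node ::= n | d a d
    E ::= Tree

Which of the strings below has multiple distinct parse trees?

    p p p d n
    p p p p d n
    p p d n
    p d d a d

p d d a d

p p p d n: 1 tree
p p p p d n: 1 tree
p p d n: 1 tree
p d d a d: 2 trees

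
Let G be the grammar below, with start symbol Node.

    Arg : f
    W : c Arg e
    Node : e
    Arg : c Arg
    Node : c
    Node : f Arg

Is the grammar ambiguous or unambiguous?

Only Node, Arg are reachable from Node; ignoring the rest: Each reachable nonterminal has at most one production per leading terminal, and all productions are right-linear; the derivation is determined token-by-token.

Unambiguous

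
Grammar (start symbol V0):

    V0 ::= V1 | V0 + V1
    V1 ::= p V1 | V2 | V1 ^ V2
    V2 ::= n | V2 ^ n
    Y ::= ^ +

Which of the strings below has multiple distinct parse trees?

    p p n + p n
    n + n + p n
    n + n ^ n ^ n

p p n + p n: 1 tree
n + n + p n: 1 tree
n + n ^ n ^ n: 4 trees

n + n ^ n ^ n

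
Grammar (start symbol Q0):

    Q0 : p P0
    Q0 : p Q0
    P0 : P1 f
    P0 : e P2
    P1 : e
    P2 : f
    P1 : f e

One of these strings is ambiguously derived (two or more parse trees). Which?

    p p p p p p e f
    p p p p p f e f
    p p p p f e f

p p p p p p e f

p p p p p p e f: 2 trees
p p p p p f e f: 1 tree
p p p p f e f: 1 tree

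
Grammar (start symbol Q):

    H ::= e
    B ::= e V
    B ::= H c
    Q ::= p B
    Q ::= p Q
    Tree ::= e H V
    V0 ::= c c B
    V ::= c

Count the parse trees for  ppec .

2

Parse trees for ppec:
  [Q p [Q p [B e [V c]]]]
  [Q p [Q p [B [H e] c]]]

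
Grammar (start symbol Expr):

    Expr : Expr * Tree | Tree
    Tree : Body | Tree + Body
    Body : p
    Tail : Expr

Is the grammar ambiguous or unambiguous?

(Tail is unreachable from Expr, so its rules don't affect L(Expr).) Expr → Expr * Tree | Tree  ;  Tree → Tree + Body | Body  — a left-associative chain with Body at the bottom. Each string factors uniquely by precedence.

Unambiguous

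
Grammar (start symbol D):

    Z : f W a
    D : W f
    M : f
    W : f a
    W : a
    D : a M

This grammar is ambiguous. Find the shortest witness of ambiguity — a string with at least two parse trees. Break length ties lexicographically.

a f

length 2: a f has 2 parse trees

Two derivations of a f:
  D ⇒ W f ⇒ a f
  D ⇒ a M ⇒ a f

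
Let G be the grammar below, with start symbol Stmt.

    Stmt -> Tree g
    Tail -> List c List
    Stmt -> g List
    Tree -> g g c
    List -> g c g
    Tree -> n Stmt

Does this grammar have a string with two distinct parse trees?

Witness: g g c g

Derivation 1: Stmt ⇒ Tree g ⇒ g g c g
Derivation 2: Stmt ⇒ g List ⇒ g g c g

Two distinct leftmost derivations for the same string.

Ambiguous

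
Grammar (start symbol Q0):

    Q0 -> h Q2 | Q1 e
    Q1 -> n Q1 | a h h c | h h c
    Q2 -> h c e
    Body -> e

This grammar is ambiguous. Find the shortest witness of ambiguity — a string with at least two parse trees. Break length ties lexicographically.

length 4: h h c e has 2 parse trees

Two derivations of h h c e:
  Q0 ⇒ h Q2 ⇒ h h c e
  Q0 ⇒ Q1 e ⇒ h h c e

h h c e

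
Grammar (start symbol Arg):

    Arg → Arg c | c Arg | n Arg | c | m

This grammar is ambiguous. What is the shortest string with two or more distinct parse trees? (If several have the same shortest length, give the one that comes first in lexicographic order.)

length 1: no string has ≥2 trees
length 2: c c has 2 parse trees

Two derivations of c c:
  Arg ⇒ Arg c ⇒ c c
  Arg ⇒ c Arg ⇒ c c

c c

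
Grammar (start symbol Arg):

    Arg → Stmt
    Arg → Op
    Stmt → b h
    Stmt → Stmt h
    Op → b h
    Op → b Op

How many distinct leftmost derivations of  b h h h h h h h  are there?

1

Parse trees for b h h h h h h h:
  [Arg [Stmt [Stmt [Stmt [Stmt [Stmt [Stmt [Stmt b h] h] h] h] h] h] h]]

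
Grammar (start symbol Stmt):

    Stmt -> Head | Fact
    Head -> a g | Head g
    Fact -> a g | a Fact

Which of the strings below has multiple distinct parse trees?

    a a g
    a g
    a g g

a a g: 1 tree
a g: 2 trees
a g g: 1 tree

a g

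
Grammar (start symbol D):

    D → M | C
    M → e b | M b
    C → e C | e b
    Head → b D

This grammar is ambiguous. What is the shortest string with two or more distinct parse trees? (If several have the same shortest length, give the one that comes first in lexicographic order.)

length 2: e b has 2 parse trees

Two derivations of e b:
  D ⇒ M ⇒ e b
  D ⇒ C ⇒ e b

e b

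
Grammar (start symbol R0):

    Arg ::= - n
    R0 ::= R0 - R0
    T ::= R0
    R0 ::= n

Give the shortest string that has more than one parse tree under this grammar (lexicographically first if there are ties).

length 1: no string has ≥2 trees
length 3: no string has ≥2 trees
length 5: n - n - n has 2 parse trees

Two derivations of n - n - n:
  R0 ⇒ R0 - R0 ⇒ R0 - R0 - R0 ⇒ n - R0 - R0 ⇒ n - n - R0 ⇒ n - n - n
  R0 ⇒ R0 - R0 ⇒ n - R0 ⇒ n - R0 - R0 ⇒ n - n - R0 ⇒ n - n - n

n - n - n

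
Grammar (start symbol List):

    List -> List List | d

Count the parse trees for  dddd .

Parse trees for dddd:
  [List [List d] [List [List d] [List [List d] [List d]]]]
  [List [List d] [List [List [List d] [List d]] [List d]]]
  [List [List [List d] [List d]] [List [List d] [List d]]]
  [List [List [List d] [List [List d] [List d]]] [List d]]
  [List [List [List [List d] [List d]] [List d]] [List d]]

5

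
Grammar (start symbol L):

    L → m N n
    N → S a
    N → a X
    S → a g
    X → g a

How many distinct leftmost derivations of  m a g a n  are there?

2

Parse trees for m a g a n:
  [L m [N [S a g] a] n]
  [L m [N a [X g a]] n]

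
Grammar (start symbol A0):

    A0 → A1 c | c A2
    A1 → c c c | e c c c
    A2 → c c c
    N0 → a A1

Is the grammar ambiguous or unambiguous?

Ambiguous

Witness: c c c c

Derivation 1: A0 ⇒ A1 c ⇒ c c c c
Derivation 2: A0 ⇒ c A2 ⇒ c c c c

Two distinct leftmost derivations for the same string.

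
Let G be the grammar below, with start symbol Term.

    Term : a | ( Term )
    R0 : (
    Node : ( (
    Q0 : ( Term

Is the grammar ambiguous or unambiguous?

Unambiguous

Only Term is reachable from Term; ignoring the rest: Each string is a nest of matched brackets around a single atom. An opening bracket forces the recursive rule; an atom forces the base rule.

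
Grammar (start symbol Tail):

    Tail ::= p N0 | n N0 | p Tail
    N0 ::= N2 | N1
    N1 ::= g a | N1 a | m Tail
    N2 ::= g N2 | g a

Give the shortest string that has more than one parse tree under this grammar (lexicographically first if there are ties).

length 3: n g a has 2 parse trees

Two derivations of n g a:
  Tail ⇒ n N0 ⇒ n N2 ⇒ n g a
  Tail ⇒ n N0 ⇒ n N1 ⇒ n g a

n g a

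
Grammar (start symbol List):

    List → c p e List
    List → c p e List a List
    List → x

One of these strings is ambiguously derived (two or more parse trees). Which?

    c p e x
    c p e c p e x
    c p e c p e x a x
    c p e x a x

c p e x: 1 tree
c p e c p e x: 1 tree
c p e c p e x a x: 2 trees
c p e x a x: 1 tree

c p e c p e x a x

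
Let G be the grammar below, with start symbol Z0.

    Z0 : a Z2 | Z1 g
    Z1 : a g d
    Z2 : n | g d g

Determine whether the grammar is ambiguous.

Ambiguous

Witness: a g d g

Derivation 1: Z0 ⇒ a Z2 ⇒ a g d g
Derivation 2: Z0 ⇒ Z1 g ⇒ a g d g

Two distinct leftmost derivations for the same string.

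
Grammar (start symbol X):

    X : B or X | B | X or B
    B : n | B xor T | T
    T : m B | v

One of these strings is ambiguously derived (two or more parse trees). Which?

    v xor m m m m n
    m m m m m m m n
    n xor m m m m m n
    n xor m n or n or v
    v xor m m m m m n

v xor m m m m n: 1 tree
m m m m m m m n: 1 tree
n xor m m m m m n: 1 tree
n xor m n or n or v: 4 trees
v xor m m m m m n: 1 tree

n xor m n or n or v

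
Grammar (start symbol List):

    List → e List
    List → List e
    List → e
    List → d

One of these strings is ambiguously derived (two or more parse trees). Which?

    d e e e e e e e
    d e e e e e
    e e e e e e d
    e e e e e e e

d e e e e e e e: 1 tree
d e e e e e: 1 tree
e e e e e e d: 1 tree
e e e e e e e: 64 trees

e e e e e e e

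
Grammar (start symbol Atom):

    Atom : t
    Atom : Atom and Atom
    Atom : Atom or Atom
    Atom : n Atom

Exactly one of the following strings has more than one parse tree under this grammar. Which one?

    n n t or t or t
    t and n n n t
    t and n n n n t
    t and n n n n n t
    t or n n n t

n n t or t or t

n n t or t or t: 9 trees
t and n n n t: 1 tree
t and n n n n t: 1 tree
t and n n n n n t: 1 tree
t or n n n t: 1 tree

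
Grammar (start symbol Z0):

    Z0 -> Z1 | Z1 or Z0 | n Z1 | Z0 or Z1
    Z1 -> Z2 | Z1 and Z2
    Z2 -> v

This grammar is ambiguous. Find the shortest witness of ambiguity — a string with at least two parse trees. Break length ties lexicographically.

v or v

length 1: no string has ≥2 trees
length 2: no string has ≥2 trees
length 3: v or v has 2 parse trees

Two derivations of v or v:
  Z0 ⇒ Z1 or Z0 ⇒ Z2 or Z0 ⇒ v or Z0 ⇒ v or Z1 ⇒ v or Z2 ⇒ v or v
  Z0 ⇒ Z0 or Z1 ⇒ Z1 or Z1 ⇒ Z2 or Z1 ⇒ v or Z1 ⇒ v or Z2 ⇒ v or v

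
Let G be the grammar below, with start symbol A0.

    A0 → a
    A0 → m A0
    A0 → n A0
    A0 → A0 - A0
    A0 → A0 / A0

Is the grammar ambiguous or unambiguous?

Ambiguous

Witness: m a - a

Derivation 1: A0 ⇒ m A0 ⇒ m A0 - A0 ⇒ m a - A0 ⇒ m a - a
Derivation 2: A0 ⇒ A0 - A0 ⇒ m A0 - A0 ⇒ m a - A0 ⇒ m a - a

Two distinct leftmost derivations for the same string.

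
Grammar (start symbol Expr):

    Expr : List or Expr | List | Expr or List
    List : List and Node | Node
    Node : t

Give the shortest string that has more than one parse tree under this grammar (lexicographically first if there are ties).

t or t

length 1: no string has ≥2 trees
length 3: t or t has 2 parse trees

Two derivations of t or t:
  Expr ⇒ List or Expr ⇒ Node or Expr ⇒ t or Expr ⇒ t or List ⇒ t or Node ⇒ t or t
  Expr ⇒ Expr or List ⇒ List or List ⇒ Node or List ⇒ t or List ⇒ t or Node ⇒ t or t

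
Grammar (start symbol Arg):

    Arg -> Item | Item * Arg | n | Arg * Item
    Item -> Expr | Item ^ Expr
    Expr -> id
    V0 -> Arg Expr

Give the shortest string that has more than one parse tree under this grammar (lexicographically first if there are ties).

id * id

length 1: no string has ≥2 trees
length 3: id * id has 2 parse trees

Two derivations of id * id:
  Arg ⇒ Item * Arg ⇒ Expr * Arg ⇒ id * Arg ⇒ id * Item ⇒ id * Expr ⇒ id * id
  Arg ⇒ Arg * Item ⇒ Item * Item ⇒ Expr * Item ⇒ id * Item ⇒ id * Expr ⇒ id * id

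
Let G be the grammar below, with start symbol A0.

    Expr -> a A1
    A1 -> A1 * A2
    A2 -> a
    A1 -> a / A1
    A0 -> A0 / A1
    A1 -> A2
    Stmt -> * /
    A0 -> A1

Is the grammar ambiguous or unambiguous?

Witness: a / a

Derivation 1: A0 ⇒ A0 / A1 ⇒ A1 / A1 ⇒ A2 / A1 ⇒ a / A1 ⇒ a / A2 ⇒ a / a
Derivation 2: A0 ⇒ A1 ⇒ a / A1 ⇒ a / A2 ⇒ a / a

Two distinct leftmost derivations for the same string.

Ambiguous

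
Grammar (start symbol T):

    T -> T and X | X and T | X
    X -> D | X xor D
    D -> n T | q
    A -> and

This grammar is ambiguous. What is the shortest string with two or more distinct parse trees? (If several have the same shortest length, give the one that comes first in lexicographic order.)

length 1: no string has ≥2 trees
length 2: no string has ≥2 trees
length 3: q and q has 2 parse trees

Two derivations of q and q:
  T ⇒ T and X ⇒ X and X ⇒ D and X ⇒ q and X ⇒ q and D ⇒ q and q
  T ⇒ X and T ⇒ D and T ⇒ q and T ⇒ q and X ⇒ q and D ⇒ q and q

q and q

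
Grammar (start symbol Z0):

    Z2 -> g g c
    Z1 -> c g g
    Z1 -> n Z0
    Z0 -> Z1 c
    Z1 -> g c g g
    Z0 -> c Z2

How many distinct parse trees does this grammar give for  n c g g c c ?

Parse trees for n c g g c c:
  [Z0 [Z1 n [Z0 [Z1 c g g] c]] c]
  [Z0 [Z1 n [Z0 c [Z2 g g c]]] c]

2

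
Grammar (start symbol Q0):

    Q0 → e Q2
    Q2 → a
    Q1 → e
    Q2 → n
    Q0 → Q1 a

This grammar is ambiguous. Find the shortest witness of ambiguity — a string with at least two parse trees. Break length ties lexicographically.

length 2: e a has 2 parse trees

Two derivations of e a:
  Q0 ⇒ e Q2 ⇒ e a
  Q0 ⇒ Q1 a ⇒ e a

e a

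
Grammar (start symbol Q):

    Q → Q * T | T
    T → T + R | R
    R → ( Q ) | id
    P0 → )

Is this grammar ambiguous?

Only Q, T, R are reachable from Q; ignoring the rest: This is a standard precedence ladder (Q over T over R), with each level left-recursive on its own operator ('*' at Q, '+' at T). That structure is LR(1), hence unambiguous.

Unambiguous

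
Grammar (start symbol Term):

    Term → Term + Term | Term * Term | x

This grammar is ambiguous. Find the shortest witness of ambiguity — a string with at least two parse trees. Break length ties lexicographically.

length 1: no string has ≥2 trees
length 3: no string has ≥2 trees
length 5: x * x * x has 2 parse trees

Two derivations of x * x * x:
  Term ⇒ Term * Term ⇒ Term * Term * Term ⇒ x * Term * Term ⇒ x * x * Term ⇒ x * x * x
  Term ⇒ Term * Term ⇒ x * Term ⇒ x * Term * Term ⇒ x * x * Term ⇒ x * x * x

x * x * x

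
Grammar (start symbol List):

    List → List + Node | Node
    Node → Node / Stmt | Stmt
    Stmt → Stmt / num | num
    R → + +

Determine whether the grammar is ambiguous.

Ambiguous

Witness: num / num

Derivation 1: List ⇒ Node ⇒ Node / Stmt ⇒ Stmt / Stmt ⇒ num / Stmt ⇒ num / num
Derivation 2: List ⇒ Node ⇒ Stmt ⇒ Stmt / num ⇒ num / num

Two distinct leftmost derivations for the same string.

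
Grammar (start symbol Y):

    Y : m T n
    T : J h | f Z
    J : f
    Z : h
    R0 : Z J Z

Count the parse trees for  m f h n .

Parse trees for m f h n:
  [Y m [T [J f] h] n]
  [Y m [T f [Z h]] n]

2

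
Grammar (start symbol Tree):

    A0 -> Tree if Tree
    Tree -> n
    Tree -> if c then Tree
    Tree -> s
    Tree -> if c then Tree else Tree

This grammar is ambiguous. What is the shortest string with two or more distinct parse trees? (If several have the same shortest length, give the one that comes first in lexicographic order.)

length 1: no string has ≥2 trees
length 4: no string has ≥2 trees
length 6: no string has ≥2 trees
length 7: no string has ≥2 trees
length 9: if c then if c then n else n has 2 parse trees

Two derivations of if c then if c then n else n:
  Tree ⇒ if c then Tree ⇒ if c then if c then Tree else Tree ⇒ if c then if c then n else Tree ⇒ if c then if c then n else n
  Tree ⇒ if c then Tree else Tree ⇒ if c then if c then Tree else Tree ⇒ if c then if c then n else Tree ⇒ if c then if c then n else n

if c then if c then n else n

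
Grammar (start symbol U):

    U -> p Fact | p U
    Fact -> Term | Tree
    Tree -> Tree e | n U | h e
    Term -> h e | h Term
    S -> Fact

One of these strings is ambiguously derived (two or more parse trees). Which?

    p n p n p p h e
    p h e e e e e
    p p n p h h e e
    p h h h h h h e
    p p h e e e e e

p n p n p p h e

p n p n p p h e: 2 trees
p h e e e e e: 1 tree
p p n p h h e e: 1 tree
p h h h h h h e: 1 tree
p p h e e e e e: 1 tree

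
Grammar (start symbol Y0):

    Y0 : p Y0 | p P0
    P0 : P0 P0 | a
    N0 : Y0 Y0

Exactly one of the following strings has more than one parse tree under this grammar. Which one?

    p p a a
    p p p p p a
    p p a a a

p p a a a

p p a a: 1 tree
p p p p p a: 1 tree
p p a a a: 2 trees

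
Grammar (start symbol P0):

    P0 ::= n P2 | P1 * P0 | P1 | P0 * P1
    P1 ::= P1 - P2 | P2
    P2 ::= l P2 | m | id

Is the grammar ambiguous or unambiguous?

Witness: id * id

Derivation 1: P0 ⇒ P1 * P0 ⇒ P2 * P0 ⇒ id * P0 ⇒ id * P1 ⇒ id * P2 ⇒ id * id
Derivation 2: P0 ⇒ P0 * P1 ⇒ P1 * P1 ⇒ P2 * P1 ⇒ id * P1 ⇒ id * P2 ⇒ id * id

Two distinct leftmost derivations for the same string.

Ambiguous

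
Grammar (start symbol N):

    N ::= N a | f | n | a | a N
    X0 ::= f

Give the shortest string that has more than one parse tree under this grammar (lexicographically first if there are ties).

length 1: no string has ≥2 trees
length 2: a a has 2 parse trees

Two derivations of a a:
  N ⇒ N a ⇒ a a
  N ⇒ a N ⇒ a a

a a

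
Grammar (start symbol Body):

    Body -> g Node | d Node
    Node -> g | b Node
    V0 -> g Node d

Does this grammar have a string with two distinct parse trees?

Unambiguous

(V0 is unreachable from Body, so its rules don't affect L(Body).) Each reachable nonterminal has at most one production per leading terminal, and all productions are right-linear; the derivation is determined token-by-token.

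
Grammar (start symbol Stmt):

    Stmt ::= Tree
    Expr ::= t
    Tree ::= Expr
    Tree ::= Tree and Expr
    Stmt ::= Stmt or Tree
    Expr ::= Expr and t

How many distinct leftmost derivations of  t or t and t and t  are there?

Parse trees for t or t and t and t:
  [Stmt [Stmt [Tree [Expr t]]] or [Tree [Expr [Expr [Expr t] and t] and t]]]
  [Stmt [Stmt [Tree [Expr t]]] or [Tree [Tree [Expr t]] and [Expr [Expr t] and t]]]
  [Stmt [Stmt [Tree [Expr t]]] or [Tree [Tree [Expr [Expr t] and t]] and [Expr t]]]
  [Stmt [Stmt [Tree [Expr t]]] or [Tree [Tree [Tree [Expr t]] and [Expr t]] and [Expr t]]]

4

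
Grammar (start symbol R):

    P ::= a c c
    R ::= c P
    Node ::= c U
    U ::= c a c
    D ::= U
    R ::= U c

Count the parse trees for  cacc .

Parse trees for cacc:
  [R c [P a c c]]
  [R [U c a c] c]

2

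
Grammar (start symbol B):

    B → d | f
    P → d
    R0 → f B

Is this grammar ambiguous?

Only B is reachable from B; ignoring the rest: The reachable rules are right-linear with at most one rule per (nonterminal, next-terminal) pair. Each input token forces the next rule, so parsing is deterministic.

Unambiguous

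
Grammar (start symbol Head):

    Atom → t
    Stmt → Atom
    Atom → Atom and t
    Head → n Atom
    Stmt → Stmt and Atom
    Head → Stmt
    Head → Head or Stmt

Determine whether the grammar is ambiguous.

Witness: t and t

Derivation 1: Head ⇒ Stmt ⇒ Atom ⇒ Atom and t ⇒ t and t
Derivation 2: Head ⇒ Stmt ⇒ Stmt and Atom ⇒ Atom and Atom ⇒ t and Atom ⇒ t and t

Two distinct leftmost derivations for the same string.

Ambiguous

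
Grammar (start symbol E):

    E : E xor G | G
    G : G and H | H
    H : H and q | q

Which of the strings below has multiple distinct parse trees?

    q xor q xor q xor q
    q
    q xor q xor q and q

q xor q xor q and q

q xor q xor q xor q: 1 tree
q: 1 tree
q xor q xor q and q: 2 trees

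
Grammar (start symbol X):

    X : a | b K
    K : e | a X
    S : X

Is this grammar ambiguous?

Unambiguous

Only X, K are reachable from X; ignoring the rest: Each reachable nonterminal has at most one production per leading terminal, and all productions are right-linear; the derivation is determined token-by-token.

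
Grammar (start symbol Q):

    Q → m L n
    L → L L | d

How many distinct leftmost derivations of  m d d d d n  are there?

5

Parse trees for m d d d d n:
  [Q m [L [L d] [L [L d] [L [L d] [L d]]]] n]
  [Q m [L [L d] [L [L [L d] [L d]] [L d]]] n]
  [Q m [L [L [L d] [L d]] [L [L d] [L d]]] n]
  [Q m [L [L [L d] [L [L d] [L d]]] [L d]] n]
  [Q m [L [L [L [L d] [L d]] [L d]] [L d]] n]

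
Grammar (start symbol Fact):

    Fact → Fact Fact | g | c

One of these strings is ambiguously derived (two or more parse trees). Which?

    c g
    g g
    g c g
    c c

g c g

c g: 1 tree
g g: 1 tree
g c g: 2 trees
c c: 1 tree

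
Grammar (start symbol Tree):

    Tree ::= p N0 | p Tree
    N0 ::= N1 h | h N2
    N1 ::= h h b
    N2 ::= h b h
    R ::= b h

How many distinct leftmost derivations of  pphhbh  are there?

2

Parse trees for pphhbh:
  [Tree p [Tree p [N0 [N1 h h b] h]]]
  [Tree p [Tree p [N0 h [N2 h b h]]]]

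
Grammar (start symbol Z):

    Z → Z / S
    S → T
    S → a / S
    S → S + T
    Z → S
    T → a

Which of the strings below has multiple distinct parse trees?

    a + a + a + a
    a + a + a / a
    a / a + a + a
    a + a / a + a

a + a + a + a: 1 tree
a + a + a / a: 1 tree
a / a + a + a: 4 trees
a + a / a + a: 1 tree

a / a + a + a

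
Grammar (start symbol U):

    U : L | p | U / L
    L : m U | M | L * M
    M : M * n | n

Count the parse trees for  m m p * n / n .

Parse trees for m m p * n / n:
  [U [L m [U [U [L [L m [U p]] * [M n]]] / [L [M n]]]]]
  [U [U [L m [U [L [L m [U p]] * [M n]]]]] / [L [M n]]]
  [U [U [L [L m [U [L m [U p]]]] * [M n]]] / [L [M n]]]

3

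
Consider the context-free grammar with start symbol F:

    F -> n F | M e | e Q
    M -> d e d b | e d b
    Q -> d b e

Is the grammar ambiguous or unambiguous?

Ambiguous

Witness: e d b e

Derivation 1: F ⇒ M e ⇒ e d b e
Derivation 2: F ⇒ e Q ⇒ e d b e

Two distinct leftmost derivations for the same string.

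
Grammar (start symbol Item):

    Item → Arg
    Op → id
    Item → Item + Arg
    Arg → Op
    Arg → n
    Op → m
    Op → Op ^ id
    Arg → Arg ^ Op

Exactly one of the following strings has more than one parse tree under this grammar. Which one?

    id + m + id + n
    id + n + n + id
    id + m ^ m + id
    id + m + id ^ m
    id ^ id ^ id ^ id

id + m + id + n: 1 tree
id + n + n + id: 1 tree
id + m ^ m + id: 1 tree
id + m + id ^ m: 1 tree
id ^ id ^ id ^ id: 8 trees

id ^ id ^ id ^ id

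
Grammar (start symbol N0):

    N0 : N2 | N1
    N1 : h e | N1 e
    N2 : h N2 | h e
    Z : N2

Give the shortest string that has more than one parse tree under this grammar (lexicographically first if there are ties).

length 2: h e has 2 parse trees

Two derivations of h e:
  N0 ⇒ N2 ⇒ h e
  N0 ⇒ N1 ⇒ h e

h e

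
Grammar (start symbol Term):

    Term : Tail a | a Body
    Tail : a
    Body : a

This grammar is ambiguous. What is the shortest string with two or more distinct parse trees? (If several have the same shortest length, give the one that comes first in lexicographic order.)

a a

length 2: a a has 2 parse trees

Two derivations of a a:
  Term ⇒ Tail a ⇒ a a
  Term ⇒ a Body ⇒ a a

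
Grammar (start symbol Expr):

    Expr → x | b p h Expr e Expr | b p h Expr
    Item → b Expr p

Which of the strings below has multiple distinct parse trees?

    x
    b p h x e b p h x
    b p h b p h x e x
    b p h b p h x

x: 1 tree
b p h x e b p h x: 1 tree
b p h b p h x e x: 2 trees
b p h b p h x: 1 tree

b p h b p h x e x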